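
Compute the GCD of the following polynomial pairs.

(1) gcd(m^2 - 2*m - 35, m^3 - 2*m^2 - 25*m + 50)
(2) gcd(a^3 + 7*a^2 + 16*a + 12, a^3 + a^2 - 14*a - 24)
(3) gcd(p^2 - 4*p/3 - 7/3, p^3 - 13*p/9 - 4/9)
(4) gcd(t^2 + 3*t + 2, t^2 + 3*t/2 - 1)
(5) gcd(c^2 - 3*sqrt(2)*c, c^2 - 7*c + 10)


(1) = gcd((m - 7)*(m + 5), (m - 5)*(m - 2)*(m + 5)) = m + 5
(2) = gcd((a + 2)^2*(a + 3), (a - 4)*(a + 2)*(a + 3)) = a^2 + 5*a + 6
(3) = gcd((p - 7/3)*(p + 1), (p - 4/3)*(p + 1/3)*(p + 1)) = p + 1
(4) = t + 2
(5) = gcd(c*(c - 3*sqrt(2)), (c - 5)*(c - 2)) = 1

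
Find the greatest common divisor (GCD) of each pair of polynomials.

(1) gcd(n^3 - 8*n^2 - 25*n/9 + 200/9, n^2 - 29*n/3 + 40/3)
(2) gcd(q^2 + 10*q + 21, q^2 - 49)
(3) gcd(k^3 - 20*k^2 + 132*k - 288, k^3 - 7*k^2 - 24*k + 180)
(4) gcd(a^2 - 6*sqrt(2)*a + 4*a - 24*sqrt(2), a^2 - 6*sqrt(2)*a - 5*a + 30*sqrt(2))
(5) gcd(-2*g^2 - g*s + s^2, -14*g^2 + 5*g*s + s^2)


(1) = n^2 - 29*n/3 + 40/3
(2) = q + 7
(3) = k^2 - 12*k + 36
(4) = gcd((a + 4)*(a - 6*sqrt(2)), (a - 5)*(a - 6*sqrt(2))) = a - 6*sqrt(2)
(5) = gcd((-2*g + s)*(g + s), (-2*g + s)*(7*g + s)) = -2*g + s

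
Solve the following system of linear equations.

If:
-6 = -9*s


Then:
s = 2/3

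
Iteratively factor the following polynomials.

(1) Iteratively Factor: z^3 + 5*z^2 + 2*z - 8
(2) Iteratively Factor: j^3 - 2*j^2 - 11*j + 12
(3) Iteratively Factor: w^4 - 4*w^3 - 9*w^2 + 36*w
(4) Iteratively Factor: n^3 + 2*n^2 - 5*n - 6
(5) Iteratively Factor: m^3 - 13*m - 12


(1) = (z + 2)*(z^2 + 3*z - 4) = (z - 1)*(z + 2)*(z + 4)
(2) = (j - 4)*(j^2 + 2*j - 3) = (j - 4)*(j + 3)*(j - 1)
(3) = (w - 4)*(w^3 - 9*w) = (w - 4)*(w - 3)*(w^2 + 3*w) = (w - 4)*(w - 3)*(w + 3)*(w)
(4) = (n + 3)*(n^2 - n - 2) = (n - 2)*(n + 3)*(n + 1)
(5) = (m + 3)*(m^2 - 3*m - 4) = (m + 1)*(m + 3)*(m - 4)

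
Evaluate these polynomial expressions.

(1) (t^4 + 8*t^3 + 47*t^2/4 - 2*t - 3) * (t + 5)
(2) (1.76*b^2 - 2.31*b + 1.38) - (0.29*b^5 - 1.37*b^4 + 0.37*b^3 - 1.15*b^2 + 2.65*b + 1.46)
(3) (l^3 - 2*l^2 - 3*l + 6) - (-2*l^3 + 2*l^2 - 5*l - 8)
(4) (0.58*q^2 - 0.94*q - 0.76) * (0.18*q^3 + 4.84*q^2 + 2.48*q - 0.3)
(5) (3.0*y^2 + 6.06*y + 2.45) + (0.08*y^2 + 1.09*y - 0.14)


(1) = t^5 + 13*t^4 + 207*t^3/4 + 227*t^2/4 - 13*t - 15
(2) = -0.29*b^5 + 1.37*b^4 - 0.37*b^3 + 2.91*b^2 - 4.96*b - 0.08
(3) = 3*l^3 - 4*l^2 + 2*l + 14
(4) = 0.1044*q^5 + 2.638*q^4 - 3.248*q^3 - 6.1836*q^2 - 1.6028*q + 0.228
(5) = 3.08*y^2 + 7.15*y + 2.31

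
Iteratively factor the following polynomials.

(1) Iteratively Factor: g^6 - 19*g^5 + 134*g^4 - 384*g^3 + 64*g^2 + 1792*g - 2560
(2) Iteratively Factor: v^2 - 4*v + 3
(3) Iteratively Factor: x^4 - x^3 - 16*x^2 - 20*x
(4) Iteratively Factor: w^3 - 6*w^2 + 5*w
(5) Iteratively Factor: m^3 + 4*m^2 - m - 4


(1) = (g - 4)*(g^5 - 15*g^4 + 74*g^3 - 88*g^2 - 288*g + 640) = (g - 4)^2*(g^4 - 11*g^3 + 30*g^2 + 32*g - 160) = (g - 5)*(g - 4)^2*(g^3 - 6*g^2 + 32) = (g - 5)*(g - 4)^3*(g^2 - 2*g - 8) = (g - 5)*(g - 4)^3*(g + 2)*(g - 4)
(2) = (v - 3)*(v - 1)
(3) = (x - 5)*(x^3 + 4*x^2 + 4*x) = x*(x - 5)*(x^2 + 4*x + 4) = x*(x - 5)*(x + 2)*(x + 2)
(4) = (w)*(w^2 - 6*w + 5) = w*(w - 1)*(w - 5)
(5) = (m - 1)*(m^2 + 5*m + 4) = (m - 1)*(m + 1)*(m + 4)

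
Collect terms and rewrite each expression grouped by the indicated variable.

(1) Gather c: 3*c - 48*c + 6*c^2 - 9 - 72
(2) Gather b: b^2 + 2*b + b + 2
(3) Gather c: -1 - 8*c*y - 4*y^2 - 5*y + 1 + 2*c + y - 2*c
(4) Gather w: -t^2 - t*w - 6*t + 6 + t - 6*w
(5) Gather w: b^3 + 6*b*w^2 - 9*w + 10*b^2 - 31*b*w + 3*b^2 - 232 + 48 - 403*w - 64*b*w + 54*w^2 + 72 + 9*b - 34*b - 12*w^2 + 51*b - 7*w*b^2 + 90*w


(1) = 6*c^2 - 45*c - 81
(2) = b^2 + 3*b + 2
(3) = -8*c*y - 4*y^2 - 4*y
(4) = -t^2 - 5*t + w*(-t - 6) + 6
(5) = b^3 + 13*b^2 + 26*b + w^2*(6*b + 42) + w*(-7*b^2 - 95*b - 322) - 112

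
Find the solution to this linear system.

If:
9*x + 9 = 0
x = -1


Then:
x = -1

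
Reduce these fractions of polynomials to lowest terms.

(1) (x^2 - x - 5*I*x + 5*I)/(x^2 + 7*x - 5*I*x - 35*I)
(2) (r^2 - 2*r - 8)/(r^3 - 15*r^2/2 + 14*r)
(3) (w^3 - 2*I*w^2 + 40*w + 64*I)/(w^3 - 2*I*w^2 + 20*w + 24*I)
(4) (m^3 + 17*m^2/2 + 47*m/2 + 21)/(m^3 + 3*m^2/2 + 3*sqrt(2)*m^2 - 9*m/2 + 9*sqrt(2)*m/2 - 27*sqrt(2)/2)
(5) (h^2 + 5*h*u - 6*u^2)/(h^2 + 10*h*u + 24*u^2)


(1) = (x - 1)/(x + 7)
(2) = (2*r + 4)/(2*r^2 - 7*r)
(3) = (w^2 - 4*I*w + 32)/(w^2 - 4*I*w + 12)
(4) = (4*m^2 + 22*m + 28)/(4*m^2 + m*(-6 + 12*sqrt(2)) - 18*sqrt(2))
(5) = (h - u)/(h + 4*u)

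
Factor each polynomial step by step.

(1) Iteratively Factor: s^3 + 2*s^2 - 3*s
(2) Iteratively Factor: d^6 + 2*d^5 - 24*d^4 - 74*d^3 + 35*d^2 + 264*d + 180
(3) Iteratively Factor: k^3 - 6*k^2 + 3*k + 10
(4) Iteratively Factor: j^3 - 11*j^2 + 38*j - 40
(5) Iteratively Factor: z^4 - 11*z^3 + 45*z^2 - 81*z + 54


(1) = (s - 1)*(s^2 + 3*s) = (s - 1)*(s + 3)*(s)
(2) = (d + 3)*(d^5 - d^4 - 21*d^3 - 11*d^2 + 68*d + 60) = (d + 1)*(d + 3)*(d^4 - 2*d^3 - 19*d^2 + 8*d + 60) = (d + 1)*(d + 2)*(d + 3)*(d^3 - 4*d^2 - 11*d + 30) = (d - 5)*(d + 1)*(d + 2)*(d + 3)*(d^2 + d - 6) = (d - 5)*(d + 1)*(d + 2)*(d + 3)^2*(d - 2)
(3) = (k - 2)*(k^2 - 4*k - 5) = (k - 2)*(k + 1)*(k - 5)
(4) = (j - 2)*(j^2 - 9*j + 20) = (j - 4)*(j - 2)*(j - 5)
(5) = (z - 3)*(z^3 - 8*z^2 + 21*z - 18) = (z - 3)^2*(z^2 - 5*z + 6) = (z - 3)^3*(z - 2)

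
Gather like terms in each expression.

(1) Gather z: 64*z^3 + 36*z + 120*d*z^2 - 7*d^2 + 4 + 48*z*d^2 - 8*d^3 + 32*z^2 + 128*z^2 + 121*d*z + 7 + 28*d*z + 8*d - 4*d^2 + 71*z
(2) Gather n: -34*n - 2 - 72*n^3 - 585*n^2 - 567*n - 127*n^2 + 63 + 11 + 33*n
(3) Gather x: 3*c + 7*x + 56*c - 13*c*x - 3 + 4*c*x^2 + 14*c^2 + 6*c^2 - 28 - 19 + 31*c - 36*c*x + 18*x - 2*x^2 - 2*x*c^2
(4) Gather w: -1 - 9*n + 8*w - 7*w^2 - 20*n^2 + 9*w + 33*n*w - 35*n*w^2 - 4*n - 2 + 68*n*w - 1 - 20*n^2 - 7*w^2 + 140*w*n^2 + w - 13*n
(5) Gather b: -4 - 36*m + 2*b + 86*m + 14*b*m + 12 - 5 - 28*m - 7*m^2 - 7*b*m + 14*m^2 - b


(1) = -8*d^3 - 11*d^2 + 8*d + 64*z^3 + z^2*(120*d + 160) + z*(48*d^2 + 149*d + 107) + 11
(2) = -72*n^3 - 712*n^2 - 568*n + 72
(3) = 20*c^2 + 90*c + x^2*(4*c - 2) + x*(-2*c^2 - 49*c + 25) - 50
(4) = -40*n^2 - 26*n + w^2*(-35*n - 14) + w*(140*n^2 + 101*n + 18) - 4
(5) = b*(7*m + 1) + 7*m^2 + 22*m + 3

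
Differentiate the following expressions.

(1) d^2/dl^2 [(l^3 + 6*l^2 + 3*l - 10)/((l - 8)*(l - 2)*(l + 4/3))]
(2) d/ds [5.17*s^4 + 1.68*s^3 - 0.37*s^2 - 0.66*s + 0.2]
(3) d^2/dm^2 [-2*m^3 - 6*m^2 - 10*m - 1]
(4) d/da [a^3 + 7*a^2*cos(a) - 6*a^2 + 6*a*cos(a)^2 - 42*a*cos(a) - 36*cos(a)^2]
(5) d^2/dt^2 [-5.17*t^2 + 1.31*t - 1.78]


(1) = 18*(44*l^6 + 3*l^5 - 942*l^4 + 1036*l^3 + 2344*l^2 + 13088*l + 1920)/(27*l^9 - 702*l^8 + 6300*l^7 - 19592*l^6 - 13152*l^5 + 134016*l^4 - 42496*l^3 - 307200*l^2 + 98304*l + 262144)
(2) = 20.68*s^3 + 5.04*s^2 - 0.74*s - 0.66
(3) = -12*m - 12
(4) = -7*a^2*sin(a) + 3*a^2 + 42*a*sin(a) - 6*a*sin(2*a) + 14*a*cos(a) - 12*a + 36*sin(2*a) + 6*cos(a)^2 - 42*cos(a)
(5) = -10.3400000000000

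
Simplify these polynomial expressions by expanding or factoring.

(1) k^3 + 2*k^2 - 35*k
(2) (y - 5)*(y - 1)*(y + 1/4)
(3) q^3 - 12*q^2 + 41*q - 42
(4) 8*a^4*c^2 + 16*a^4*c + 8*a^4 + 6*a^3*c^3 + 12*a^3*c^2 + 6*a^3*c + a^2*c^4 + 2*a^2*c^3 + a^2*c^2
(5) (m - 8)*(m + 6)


(1) = k*(k - 5)*(k + 7)
(2) = y^3 - 23*y^2/4 + 7*y/2 + 5/4
(3) = (q - 7)*(q - 3)*(q - 2)
(4) = (2*a + c)*(4*a + c)*(a*c + a)^2
(5) = m^2 - 2*m - 48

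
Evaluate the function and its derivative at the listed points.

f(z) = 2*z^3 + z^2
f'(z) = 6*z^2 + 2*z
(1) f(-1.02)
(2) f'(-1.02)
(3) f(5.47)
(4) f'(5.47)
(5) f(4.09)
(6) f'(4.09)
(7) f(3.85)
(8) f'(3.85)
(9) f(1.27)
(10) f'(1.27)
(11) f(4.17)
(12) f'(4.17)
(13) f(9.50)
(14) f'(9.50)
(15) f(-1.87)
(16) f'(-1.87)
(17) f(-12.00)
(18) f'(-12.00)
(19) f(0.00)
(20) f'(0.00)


(1) = -1.08
(2) = 4.20
(3) = 357.26
(4) = 190.47
(5) = 153.56
(6) = 108.55
(7) = 128.96
(8) = 96.64
(9) = 5.71
(10) = 12.22
(11) = 162.41
(12) = 112.67
(13) = 1805.00
(14) = 560.50
(15) = -9.58
(16) = 17.24
(17) = -3312.00
(18) = 840.00
(19) = 0.00
(20) = 0.00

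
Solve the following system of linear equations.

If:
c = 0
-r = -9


Then:
c = 0
r = 9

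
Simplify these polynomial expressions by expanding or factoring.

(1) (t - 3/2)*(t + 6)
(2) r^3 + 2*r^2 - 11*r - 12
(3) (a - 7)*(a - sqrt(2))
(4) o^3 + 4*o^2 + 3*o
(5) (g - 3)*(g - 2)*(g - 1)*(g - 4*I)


(1) = t^2 + 9*t/2 - 9
(2) = (r - 3)*(r + 1)*(r + 4)
(3) = a^2 - 7*a - sqrt(2)*a + 7*sqrt(2)
(4) = o*(o + 1)*(o + 3)
(5) = g^4 - 6*g^3 - 4*I*g^3 + 11*g^2 + 24*I*g^2 - 6*g - 44*I*g + 24*I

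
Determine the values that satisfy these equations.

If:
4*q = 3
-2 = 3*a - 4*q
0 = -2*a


Then:
No Solution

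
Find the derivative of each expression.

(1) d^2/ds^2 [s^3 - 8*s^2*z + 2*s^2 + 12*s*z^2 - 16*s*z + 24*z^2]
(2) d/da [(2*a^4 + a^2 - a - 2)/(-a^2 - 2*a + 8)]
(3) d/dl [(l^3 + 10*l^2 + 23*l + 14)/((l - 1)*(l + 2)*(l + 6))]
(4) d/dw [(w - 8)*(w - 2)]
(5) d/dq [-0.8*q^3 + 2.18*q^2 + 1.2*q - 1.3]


(1) = 6*s - 16*z + 4
(2) = (-4*a^5 - 12*a^4 + 64*a^3 - 3*a^2 + 12*a - 12)/(a^4 + 4*a^3 - 12*a^2 - 32*a + 64)
(3) = (-3*l^2 - 26*l - 83)/(l^4 + 10*l^3 + 13*l^2 - 60*l + 36)
(4) = 2*w - 10
(5) = -2.4*q^2 + 4.36*q + 1.2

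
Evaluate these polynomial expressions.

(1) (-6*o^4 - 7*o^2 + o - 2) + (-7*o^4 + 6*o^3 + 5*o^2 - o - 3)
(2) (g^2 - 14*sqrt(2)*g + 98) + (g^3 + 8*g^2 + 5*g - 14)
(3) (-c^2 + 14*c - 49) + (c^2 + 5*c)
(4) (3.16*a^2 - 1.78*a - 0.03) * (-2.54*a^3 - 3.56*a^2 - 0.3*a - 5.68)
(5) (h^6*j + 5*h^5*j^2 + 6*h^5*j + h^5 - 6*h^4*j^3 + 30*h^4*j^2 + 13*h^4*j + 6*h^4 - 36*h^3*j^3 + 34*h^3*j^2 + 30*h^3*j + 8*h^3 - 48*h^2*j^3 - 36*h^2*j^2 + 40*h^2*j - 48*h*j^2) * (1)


(1) = -13*o^4 + 6*o^3 - 2*o^2 - 5
(2) = g^3 + 9*g^2 - 14*sqrt(2)*g + 5*g + 84
(3) = 19*c - 49
(4) = -8.0264*a^5 - 6.7284*a^4 + 5.465*a^3 - 17.308*a^2 + 10.1194*a + 0.1704
(5) = h^6*j + 5*h^5*j^2 + 6*h^5*j + h^5 - 6*h^4*j^3 + 30*h^4*j^2 + 13*h^4*j + 6*h^4 - 36*h^3*j^3 + 34*h^3*j^2 + 30*h^3*j + 8*h^3 - 48*h^2*j^3 - 36*h^2*j^2 + 40*h^2*j - 48*h*j^2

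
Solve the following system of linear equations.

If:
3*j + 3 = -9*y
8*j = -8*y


Then:
j = 1/2
y = -1/2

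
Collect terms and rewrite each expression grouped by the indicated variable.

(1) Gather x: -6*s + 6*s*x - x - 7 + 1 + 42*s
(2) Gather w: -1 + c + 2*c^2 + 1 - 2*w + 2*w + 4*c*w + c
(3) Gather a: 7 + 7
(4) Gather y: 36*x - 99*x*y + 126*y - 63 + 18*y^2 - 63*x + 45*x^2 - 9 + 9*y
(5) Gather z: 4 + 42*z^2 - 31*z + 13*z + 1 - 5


(1) = 36*s + x*(6*s - 1) - 6
(2) = 2*c^2 + 4*c*w + 2*c
(3) = 14
(4) = 45*x^2 - 27*x + 18*y^2 + y*(135 - 99*x) - 72
(5) = 42*z^2 - 18*z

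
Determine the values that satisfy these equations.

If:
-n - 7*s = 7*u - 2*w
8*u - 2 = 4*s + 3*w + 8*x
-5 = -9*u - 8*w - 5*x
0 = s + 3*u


Then:
n = 342*x/187 + 598/187
s = -147*x/187 - 93/187
u = 49*x/187 + 31/187
w = 82/187 - 172*x/187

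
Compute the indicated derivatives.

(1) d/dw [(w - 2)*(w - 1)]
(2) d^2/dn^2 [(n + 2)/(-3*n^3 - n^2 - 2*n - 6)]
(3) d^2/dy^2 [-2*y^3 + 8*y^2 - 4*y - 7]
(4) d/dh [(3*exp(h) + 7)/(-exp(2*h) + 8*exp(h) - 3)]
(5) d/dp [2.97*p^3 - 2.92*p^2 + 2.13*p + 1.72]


(1) = 2*w - 3
(2) = 2*(-(n + 2)*(9*n^2 + 2*n + 2)^2 + (9*n^2 + 2*n + (n + 2)*(9*n + 1) + 2)*(3*n^3 + n^2 + 2*n + 6))/(3*n^3 + n^2 + 2*n + 6)^3
(3) = 16 - 12*y
(4) = (3*exp(2*h) + 14*exp(h) - 65)*exp(h)/(exp(4*h) - 16*exp(3*h) + 70*exp(2*h) - 48*exp(h) + 9)
(5) = 8.91*p^2 - 5.84*p + 2.13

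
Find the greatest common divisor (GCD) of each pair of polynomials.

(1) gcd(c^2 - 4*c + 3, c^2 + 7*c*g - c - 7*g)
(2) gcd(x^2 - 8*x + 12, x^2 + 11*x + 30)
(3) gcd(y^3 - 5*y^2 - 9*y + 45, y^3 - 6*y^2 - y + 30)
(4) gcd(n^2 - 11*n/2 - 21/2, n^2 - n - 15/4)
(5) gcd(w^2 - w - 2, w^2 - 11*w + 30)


(1) = gcd((c - 3)*(c - 1), (c - 1)*(c + 7*g)) = c - 1
(2) = 1
(3) = gcd((y - 5)*(y - 3)*(y + 3), (y - 5)*(y - 3)*(y + 2)) = y^2 - 8*y + 15
(4) = gcd((n - 7)*(n + 3/2), (n - 5/2)*(n + 3/2)) = n + 3/2
(5) = 1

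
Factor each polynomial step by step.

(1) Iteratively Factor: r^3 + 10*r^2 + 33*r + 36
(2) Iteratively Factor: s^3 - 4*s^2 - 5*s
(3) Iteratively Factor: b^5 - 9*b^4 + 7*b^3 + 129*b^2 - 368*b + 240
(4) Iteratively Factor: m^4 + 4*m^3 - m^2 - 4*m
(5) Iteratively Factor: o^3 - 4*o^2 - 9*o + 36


(1) = (r + 4)*(r^2 + 6*r + 9) = (r + 3)*(r + 4)*(r + 3)
(2) = (s + 1)*(s^2 - 5*s) = (s - 5)*(s + 1)*(s)
(3) = (b + 4)*(b^4 - 13*b^3 + 59*b^2 - 107*b + 60) = (b - 1)*(b + 4)*(b^3 - 12*b^2 + 47*b - 60) = (b - 5)*(b - 1)*(b + 4)*(b^2 - 7*b + 12) = (b - 5)*(b - 4)*(b - 1)*(b + 4)*(b - 3)
(4) = (m + 4)*(m^3 - m) = m*(m + 4)*(m^2 - 1) = m*(m - 1)*(m + 4)*(m + 1)
(5) = (o + 3)*(o^2 - 7*o + 12) = (o - 4)*(o + 3)*(o - 3)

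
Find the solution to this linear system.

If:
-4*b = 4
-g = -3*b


Then:
b = -1
g = -3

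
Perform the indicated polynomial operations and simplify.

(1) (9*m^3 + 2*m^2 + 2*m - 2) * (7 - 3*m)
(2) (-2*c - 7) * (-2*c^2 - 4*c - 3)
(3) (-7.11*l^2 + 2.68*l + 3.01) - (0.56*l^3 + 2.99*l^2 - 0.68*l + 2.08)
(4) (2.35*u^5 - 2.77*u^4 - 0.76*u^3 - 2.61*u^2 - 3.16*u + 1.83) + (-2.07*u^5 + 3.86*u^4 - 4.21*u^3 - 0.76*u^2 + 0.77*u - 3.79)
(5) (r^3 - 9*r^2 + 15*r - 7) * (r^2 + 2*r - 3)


(1) = -27*m^4 + 57*m^3 + 8*m^2 + 20*m - 14
(2) = 4*c^3 + 22*c^2 + 34*c + 21
(3) = -0.56*l^3 - 10.1*l^2 + 3.36*l + 0.93
(4) = 0.28*u^5 + 1.09*u^4 - 4.97*u^3 - 3.37*u^2 - 2.39*u - 1.96
(5) = r^5 - 7*r^4 - 6*r^3 + 50*r^2 - 59*r + 21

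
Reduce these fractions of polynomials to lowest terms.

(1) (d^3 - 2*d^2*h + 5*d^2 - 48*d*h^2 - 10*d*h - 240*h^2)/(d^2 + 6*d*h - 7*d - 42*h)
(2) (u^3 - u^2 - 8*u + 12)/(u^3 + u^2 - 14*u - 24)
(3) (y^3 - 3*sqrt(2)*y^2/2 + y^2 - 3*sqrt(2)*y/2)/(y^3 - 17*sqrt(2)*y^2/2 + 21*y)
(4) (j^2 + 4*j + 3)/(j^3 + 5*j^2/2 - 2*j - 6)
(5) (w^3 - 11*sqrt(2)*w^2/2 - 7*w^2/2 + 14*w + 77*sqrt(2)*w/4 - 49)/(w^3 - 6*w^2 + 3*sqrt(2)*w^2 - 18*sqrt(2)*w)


(1) = (d^2 - 8*d*h + 5*d - 40*h)/(d - 7)
(2) = (u^2 - 4*u + 4)/(u^2 - 2*u - 8)
(3) = (4*y + 4)/(4*y - 28*sqrt(2))
(4) = (2*j^2 + 8*j + 6)/(2*j^3 + 5*j^2 - 4*j - 12)
(5) = (4*w^3 + w^2*(-22*sqrt(2) - 14) + w*(56 + 77*sqrt(2)) - 196)/(4*w^3 + w^2*(-24 + 12*sqrt(2)) - 72*sqrt(2)*w)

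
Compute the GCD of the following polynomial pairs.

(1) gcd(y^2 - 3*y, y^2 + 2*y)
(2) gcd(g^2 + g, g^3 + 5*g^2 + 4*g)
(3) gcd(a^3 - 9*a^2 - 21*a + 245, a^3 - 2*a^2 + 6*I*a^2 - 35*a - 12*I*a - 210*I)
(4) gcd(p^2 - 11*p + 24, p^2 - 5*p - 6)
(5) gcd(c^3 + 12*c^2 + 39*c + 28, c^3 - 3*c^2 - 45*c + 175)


(1) = gcd(y*(y - 3), y*(y + 2)) = y
(2) = g^2 + g
(3) = a^2 - 2*a - 35
(4) = gcd((p - 8)*(p - 3), (p - 6)*(p + 1)) = 1
(5) = c + 7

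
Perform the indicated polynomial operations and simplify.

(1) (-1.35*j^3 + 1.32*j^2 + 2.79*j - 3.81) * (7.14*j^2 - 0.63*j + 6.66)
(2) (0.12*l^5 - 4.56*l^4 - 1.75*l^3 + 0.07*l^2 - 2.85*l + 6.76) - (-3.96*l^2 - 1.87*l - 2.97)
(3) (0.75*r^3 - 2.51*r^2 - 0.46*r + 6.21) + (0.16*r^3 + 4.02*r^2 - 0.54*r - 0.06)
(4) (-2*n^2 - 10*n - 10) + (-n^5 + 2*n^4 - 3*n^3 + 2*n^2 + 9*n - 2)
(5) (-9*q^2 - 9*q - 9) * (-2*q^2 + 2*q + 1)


(1) = -9.639*j^5 + 10.2753*j^4 + 10.098*j^3 - 20.1699*j^2 + 20.9817*j - 25.3746
(2) = 0.12*l^5 - 4.56*l^4 - 1.75*l^3 + 4.03*l^2 - 0.98*l + 9.73
(3) = 0.91*r^3 + 1.51*r^2 - 1.0*r + 6.15
(4) = -n^5 + 2*n^4 - 3*n^3 - n - 12
(5) = 18*q^4 - 9*q^2 - 27*q - 9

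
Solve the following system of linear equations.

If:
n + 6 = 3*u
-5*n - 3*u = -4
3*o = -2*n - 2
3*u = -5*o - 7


Then:
No Solution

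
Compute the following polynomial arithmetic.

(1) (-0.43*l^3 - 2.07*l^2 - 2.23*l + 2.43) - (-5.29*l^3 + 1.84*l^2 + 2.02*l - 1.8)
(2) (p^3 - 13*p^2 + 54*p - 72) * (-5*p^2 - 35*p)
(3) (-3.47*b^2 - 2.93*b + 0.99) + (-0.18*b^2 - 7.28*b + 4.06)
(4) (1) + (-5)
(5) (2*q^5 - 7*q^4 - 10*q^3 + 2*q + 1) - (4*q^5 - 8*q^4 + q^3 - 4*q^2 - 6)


(1) = 4.86*l^3 - 3.91*l^2 - 4.25*l + 4.23
(2) = -5*p^5 + 30*p^4 + 185*p^3 - 1530*p^2 + 2520*p
(3) = -3.65*b^2 - 10.21*b + 5.05
(4) = -4
(5) = -2*q^5 + q^4 - 11*q^3 + 4*q^2 + 2*q + 7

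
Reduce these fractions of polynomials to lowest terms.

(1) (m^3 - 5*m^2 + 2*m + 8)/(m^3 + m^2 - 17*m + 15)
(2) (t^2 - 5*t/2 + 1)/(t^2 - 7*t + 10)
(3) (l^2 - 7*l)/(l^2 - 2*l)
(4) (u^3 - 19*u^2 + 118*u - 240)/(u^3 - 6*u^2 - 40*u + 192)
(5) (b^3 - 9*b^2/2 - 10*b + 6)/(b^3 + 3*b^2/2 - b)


(1) = (m^3 - 5*m^2 + 2*m + 8)/(m^3 + m^2 - 17*m + 15)
(2) = (2*t - 1)/(2*t - 10)
(3) = (l - 7)/(l - 2)
(4) = (u^2 - 11*u + 30)/(u^2 + 2*u - 24)
(5) = (b - 6)/b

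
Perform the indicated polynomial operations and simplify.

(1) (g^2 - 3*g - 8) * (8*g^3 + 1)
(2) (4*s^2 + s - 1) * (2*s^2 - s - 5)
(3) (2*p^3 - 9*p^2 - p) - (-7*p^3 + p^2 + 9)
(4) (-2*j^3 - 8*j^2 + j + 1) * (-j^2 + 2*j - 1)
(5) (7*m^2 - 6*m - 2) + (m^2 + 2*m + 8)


(1) = 8*g^5 - 24*g^4 - 64*g^3 + g^2 - 3*g - 8
(2) = 8*s^4 - 2*s^3 - 23*s^2 - 4*s + 5
(3) = 9*p^3 - 10*p^2 - p - 9
(4) = 2*j^5 + 4*j^4 - 15*j^3 + 9*j^2 + j - 1
(5) = 8*m^2 - 4*m + 6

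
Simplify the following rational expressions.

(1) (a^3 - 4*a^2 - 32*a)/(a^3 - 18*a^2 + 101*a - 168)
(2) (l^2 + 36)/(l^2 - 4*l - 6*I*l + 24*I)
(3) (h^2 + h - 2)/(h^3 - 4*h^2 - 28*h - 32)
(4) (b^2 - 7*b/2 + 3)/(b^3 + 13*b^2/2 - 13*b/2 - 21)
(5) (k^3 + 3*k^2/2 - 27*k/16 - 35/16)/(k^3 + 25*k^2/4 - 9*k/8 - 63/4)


(1) = (a^2 + 4*a)/(a^2 - 10*a + 21)
(2) = (l + 6*I)/(l - 4)
(3) = (h - 1)/(h^2 - 6*h - 16)
(4) = (2*b - 3)/(2*b^2 + 17*b + 21)
(5) = (4*k^2 - k - 5)/(4*k^2 + 18*k - 36)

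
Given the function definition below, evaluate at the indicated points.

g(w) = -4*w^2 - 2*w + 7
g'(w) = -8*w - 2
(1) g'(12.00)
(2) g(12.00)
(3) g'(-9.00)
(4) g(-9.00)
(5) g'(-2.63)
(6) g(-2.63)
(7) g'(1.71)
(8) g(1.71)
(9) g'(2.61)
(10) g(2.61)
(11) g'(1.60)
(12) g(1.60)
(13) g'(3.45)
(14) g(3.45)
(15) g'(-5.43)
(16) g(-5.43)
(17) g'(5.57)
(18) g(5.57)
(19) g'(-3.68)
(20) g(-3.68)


(1) = -98.00
(2) = -593.00
(3) = 70.00
(4) = -299.00
(5) = 19.04
(6) = -15.41
(7) = -15.68
(8) = -8.12
(9) = -22.88
(10) = -25.47
(11) = -14.80
(12) = -6.44
(13) = -29.60
(14) = -47.51
(15) = 41.44
(16) = -100.08
(17) = -46.56
(18) = -128.24
(19) = 27.44
(20) = -39.81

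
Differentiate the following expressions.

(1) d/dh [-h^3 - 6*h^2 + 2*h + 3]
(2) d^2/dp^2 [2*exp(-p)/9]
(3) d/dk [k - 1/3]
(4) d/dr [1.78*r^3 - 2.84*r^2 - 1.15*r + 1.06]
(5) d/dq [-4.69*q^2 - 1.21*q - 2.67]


(1) = -3*h^2 - 12*h + 2
(2) = 2*exp(-p)/9
(3) = 1
(4) = 5.34*r^2 - 5.68*r - 1.15
(5) = -9.38*q - 1.21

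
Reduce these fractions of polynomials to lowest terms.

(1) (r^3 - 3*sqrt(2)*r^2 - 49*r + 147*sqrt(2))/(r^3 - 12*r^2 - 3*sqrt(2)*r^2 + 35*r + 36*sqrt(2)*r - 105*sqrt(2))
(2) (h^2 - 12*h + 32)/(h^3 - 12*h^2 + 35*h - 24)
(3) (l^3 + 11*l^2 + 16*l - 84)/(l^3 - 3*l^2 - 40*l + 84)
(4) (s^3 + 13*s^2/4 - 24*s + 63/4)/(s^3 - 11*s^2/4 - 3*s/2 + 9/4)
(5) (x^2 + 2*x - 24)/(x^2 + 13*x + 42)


(1) = (r + 7)/(r - 5)
(2) = (h - 4)/(h^2 - 4*h + 3)
(3) = (l + 7)/(l - 7)
(4) = (s + 7)/(s + 1)
(5) = (x - 4)/(x + 7)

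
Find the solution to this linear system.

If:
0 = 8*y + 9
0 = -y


Then:
No Solution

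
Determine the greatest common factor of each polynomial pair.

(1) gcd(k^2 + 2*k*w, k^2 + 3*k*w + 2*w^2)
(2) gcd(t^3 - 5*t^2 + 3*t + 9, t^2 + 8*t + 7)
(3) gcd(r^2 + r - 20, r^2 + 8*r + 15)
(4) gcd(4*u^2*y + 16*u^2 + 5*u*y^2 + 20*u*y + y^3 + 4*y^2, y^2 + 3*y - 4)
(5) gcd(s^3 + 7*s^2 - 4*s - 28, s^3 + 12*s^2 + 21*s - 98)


(1) = gcd(k*(k + 2*w), (k + w)*(k + 2*w)) = k + 2*w
(2) = gcd((t - 3)^2*(t + 1), (t + 1)*(t + 7)) = t + 1
(3) = gcd((r - 4)*(r + 5), (r + 3)*(r + 5)) = r + 5
(4) = y + 4
(5) = gcd((s - 2)*(s + 2)*(s + 7), (s - 2)*(s + 7)^2) = s^2 + 5*s - 14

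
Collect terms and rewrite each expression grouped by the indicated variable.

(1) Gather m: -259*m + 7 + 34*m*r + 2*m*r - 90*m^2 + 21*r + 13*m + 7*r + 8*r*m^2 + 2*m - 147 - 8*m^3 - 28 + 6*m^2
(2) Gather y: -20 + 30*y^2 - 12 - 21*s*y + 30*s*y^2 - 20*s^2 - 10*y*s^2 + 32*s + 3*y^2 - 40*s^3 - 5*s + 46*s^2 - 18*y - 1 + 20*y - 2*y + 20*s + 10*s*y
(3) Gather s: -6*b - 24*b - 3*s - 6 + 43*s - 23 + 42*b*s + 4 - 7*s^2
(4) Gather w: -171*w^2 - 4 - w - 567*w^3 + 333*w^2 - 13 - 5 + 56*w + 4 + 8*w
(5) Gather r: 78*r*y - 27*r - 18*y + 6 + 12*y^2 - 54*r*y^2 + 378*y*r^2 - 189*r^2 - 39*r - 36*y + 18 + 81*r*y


(1) = -8*m^3 + m^2*(8*r - 84) + m*(36*r - 244) + 28*r - 168
(2) = -40*s^3 + 26*s^2 + 47*s + y^2*(30*s + 33) + y*(-10*s^2 - 11*s) - 33
(3) = -30*b - 7*s^2 + s*(42*b + 40) - 25
(4) = -567*w^3 + 162*w^2 + 63*w - 18
(5) = r^2*(378*y - 189) + r*(-54*y^2 + 159*y - 66) + 12*y^2 - 54*y + 24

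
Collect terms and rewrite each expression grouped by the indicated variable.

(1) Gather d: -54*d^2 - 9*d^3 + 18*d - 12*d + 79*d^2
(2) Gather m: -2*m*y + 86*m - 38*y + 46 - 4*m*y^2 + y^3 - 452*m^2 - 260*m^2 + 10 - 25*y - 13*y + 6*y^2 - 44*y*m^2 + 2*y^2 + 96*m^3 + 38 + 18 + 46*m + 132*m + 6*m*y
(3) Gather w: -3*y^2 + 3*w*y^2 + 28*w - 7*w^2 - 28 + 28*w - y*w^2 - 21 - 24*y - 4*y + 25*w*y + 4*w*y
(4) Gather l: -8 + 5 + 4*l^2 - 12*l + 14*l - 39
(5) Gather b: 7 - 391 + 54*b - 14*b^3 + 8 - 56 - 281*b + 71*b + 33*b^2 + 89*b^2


(1) = -9*d^3 + 25*d^2 + 6*d
(2) = 96*m^3 + m^2*(-44*y - 712) + m*(-4*y^2 + 4*y + 264) + y^3 + 8*y^2 - 76*y + 112
(3) = w^2*(-y - 7) + w*(3*y^2 + 29*y + 56) - 3*y^2 - 28*y - 49
(4) = 4*l^2 + 2*l - 42
(5) = -14*b^3 + 122*b^2 - 156*b - 432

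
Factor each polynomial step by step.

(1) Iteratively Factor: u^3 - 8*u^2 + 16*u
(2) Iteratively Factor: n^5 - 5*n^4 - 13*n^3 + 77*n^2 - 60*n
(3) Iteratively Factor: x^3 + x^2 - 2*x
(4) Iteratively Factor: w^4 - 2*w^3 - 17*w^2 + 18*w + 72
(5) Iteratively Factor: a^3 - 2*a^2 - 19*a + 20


(1) = (u)*(u^2 - 8*u + 16) = u*(u - 4)*(u - 4)
(2) = (n - 1)*(n^4 - 4*n^3 - 17*n^2 + 60*n) = (n - 5)*(n - 1)*(n^3 + n^2 - 12*n) = (n - 5)*(n - 3)*(n - 1)*(n^2 + 4*n) = (n - 5)*(n - 3)*(n - 1)*(n + 4)*(n)
(3) = (x - 1)*(x^2 + 2*x) = (x - 1)*(x + 2)*(x)
(4) = (w + 3)*(w^3 - 5*w^2 - 2*w + 24) = (w - 3)*(w + 3)*(w^2 - 2*w - 8) = (w - 4)*(w - 3)*(w + 3)*(w + 2)
(5) = (a - 5)*(a^2 + 3*a - 4) = (a - 5)*(a + 4)*(a - 1)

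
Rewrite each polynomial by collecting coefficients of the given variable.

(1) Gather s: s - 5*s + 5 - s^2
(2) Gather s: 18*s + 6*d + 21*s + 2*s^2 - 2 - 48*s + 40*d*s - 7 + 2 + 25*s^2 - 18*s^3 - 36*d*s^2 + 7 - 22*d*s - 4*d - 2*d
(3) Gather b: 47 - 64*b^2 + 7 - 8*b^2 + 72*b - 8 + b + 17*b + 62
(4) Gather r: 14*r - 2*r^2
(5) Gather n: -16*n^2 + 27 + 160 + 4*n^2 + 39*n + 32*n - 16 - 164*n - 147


(1) = -s^2 - 4*s + 5
(2) = -18*s^3 + s^2*(27 - 36*d) + s*(18*d - 9)
(3) = -72*b^2 + 90*b + 108
(4) = -2*r^2 + 14*r
(5) = -12*n^2 - 93*n + 24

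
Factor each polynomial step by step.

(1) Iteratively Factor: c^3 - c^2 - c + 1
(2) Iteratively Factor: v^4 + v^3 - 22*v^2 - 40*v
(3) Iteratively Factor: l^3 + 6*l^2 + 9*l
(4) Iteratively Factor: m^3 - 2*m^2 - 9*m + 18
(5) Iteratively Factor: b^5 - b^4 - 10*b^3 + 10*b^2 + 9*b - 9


(1) = (c - 1)*(c^2 - 1) = (c - 1)*(c + 1)*(c - 1)
(2) = (v - 5)*(v^3 + 6*v^2 + 8*v) = (v - 5)*(v + 2)*(v^2 + 4*v) = (v - 5)*(v + 2)*(v + 4)*(v)
(3) = (l + 3)*(l^2 + 3*l) = (l + 3)^2*(l)
(4) = (m - 3)*(m^2 + m - 6) = (m - 3)*(m + 3)*(m - 2)
(5) = (b + 1)*(b^4 - 2*b^3 - 8*b^2 + 18*b - 9) = (b - 1)*(b + 1)*(b^3 - b^2 - 9*b + 9) = (b - 1)*(b + 1)*(b + 3)*(b^2 - 4*b + 3) = (b - 3)*(b - 1)*(b + 1)*(b + 3)*(b - 1)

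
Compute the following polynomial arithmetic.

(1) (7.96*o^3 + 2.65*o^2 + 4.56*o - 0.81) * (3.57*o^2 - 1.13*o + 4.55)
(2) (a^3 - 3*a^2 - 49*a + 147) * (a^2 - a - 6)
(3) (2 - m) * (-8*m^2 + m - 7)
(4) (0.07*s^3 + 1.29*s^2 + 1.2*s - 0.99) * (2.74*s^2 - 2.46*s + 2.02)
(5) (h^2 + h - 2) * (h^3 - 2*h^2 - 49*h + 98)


(1) = 28.4172*o^5 + 0.4657*o^4 + 49.5027*o^3 + 4.013*o^2 + 21.6633*o - 3.6855
(2) = a^5 - 4*a^4 - 52*a^3 + 214*a^2 + 147*a - 882
(3) = 8*m^3 - 17*m^2 + 9*m - 14
(4) = 0.1918*s^5 + 3.3624*s^4 + 0.256*s^3 - 3.0588*s^2 + 4.8594*s - 1.9998
(5) = h^5 - h^4 - 53*h^3 + 53*h^2 + 196*h - 196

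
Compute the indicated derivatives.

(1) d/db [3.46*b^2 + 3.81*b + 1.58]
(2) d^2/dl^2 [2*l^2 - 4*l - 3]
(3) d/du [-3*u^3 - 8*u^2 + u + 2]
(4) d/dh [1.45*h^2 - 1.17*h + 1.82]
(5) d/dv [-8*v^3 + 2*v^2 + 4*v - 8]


(1) = 6.92*b + 3.81
(2) = 4
(3) = -9*u^2 - 16*u + 1
(4) = 2.9*h - 1.17
(5) = -24*v^2 + 4*v + 4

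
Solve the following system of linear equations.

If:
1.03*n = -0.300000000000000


Then:
n = -0.29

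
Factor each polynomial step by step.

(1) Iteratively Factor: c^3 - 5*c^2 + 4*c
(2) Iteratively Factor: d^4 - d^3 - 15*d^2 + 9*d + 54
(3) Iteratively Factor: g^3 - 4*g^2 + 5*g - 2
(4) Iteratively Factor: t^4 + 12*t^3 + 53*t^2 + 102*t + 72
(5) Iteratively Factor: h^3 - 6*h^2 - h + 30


(1) = (c)*(c^2 - 5*c + 4) = c*(c - 1)*(c - 4)
(2) = (d + 3)*(d^3 - 4*d^2 - 3*d + 18) = (d - 3)*(d + 3)*(d^2 - d - 6) = (d - 3)*(d + 2)*(d + 3)*(d - 3)
(3) = (g - 1)*(g^2 - 3*g + 2) = (g - 2)*(g - 1)*(g - 1)
(4) = (t + 3)*(t^3 + 9*t^2 + 26*t + 24) = (t + 3)^2*(t^2 + 6*t + 8) = (t + 3)^2*(t + 4)*(t + 2)
(5) = (h - 5)*(h^2 - h - 6) = (h - 5)*(h + 2)*(h - 3)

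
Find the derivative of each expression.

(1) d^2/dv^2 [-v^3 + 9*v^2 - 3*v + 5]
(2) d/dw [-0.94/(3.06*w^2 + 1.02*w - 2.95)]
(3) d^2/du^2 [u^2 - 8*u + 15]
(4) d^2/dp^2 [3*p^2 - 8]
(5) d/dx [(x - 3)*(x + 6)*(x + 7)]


(1) = 18 - 6*v
(2) = (5.7528*w + 0.9588)/(3.06*w^2 + 1.02*w - 2.95)^2
(3) = 2
(4) = 6
(5) = 3*x^2 + 20*x + 3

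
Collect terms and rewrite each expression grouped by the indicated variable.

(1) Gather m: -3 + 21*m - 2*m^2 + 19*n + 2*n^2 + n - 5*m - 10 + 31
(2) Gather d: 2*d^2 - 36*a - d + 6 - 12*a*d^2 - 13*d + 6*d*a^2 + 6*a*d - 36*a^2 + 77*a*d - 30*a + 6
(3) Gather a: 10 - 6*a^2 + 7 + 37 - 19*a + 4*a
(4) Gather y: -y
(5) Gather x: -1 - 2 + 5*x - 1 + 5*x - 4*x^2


(1) = -2*m^2 + 16*m + 2*n^2 + 20*n + 18
(2) = -36*a^2 - 66*a + d^2*(2 - 12*a) + d*(6*a^2 + 83*a - 14) + 12
(3) = -6*a^2 - 15*a + 54
(4) = -y
(5) = -4*x^2 + 10*x - 4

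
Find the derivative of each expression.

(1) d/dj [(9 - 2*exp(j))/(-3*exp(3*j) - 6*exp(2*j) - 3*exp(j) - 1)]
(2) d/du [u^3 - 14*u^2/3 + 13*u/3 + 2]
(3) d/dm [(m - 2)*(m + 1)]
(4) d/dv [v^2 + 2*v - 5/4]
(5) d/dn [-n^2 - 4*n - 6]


(1) = (-12*exp(3*j) + 69*exp(2*j) + 108*exp(j) + 29)*exp(j)/(9*exp(6*j) + 36*exp(5*j) + 54*exp(4*j) + 42*exp(3*j) + 21*exp(2*j) + 6*exp(j) + 1)
(2) = 3*u^2 - 28*u/3 + 13/3
(3) = 2*m - 1
(4) = 2*v + 2
(5) = -2*n - 4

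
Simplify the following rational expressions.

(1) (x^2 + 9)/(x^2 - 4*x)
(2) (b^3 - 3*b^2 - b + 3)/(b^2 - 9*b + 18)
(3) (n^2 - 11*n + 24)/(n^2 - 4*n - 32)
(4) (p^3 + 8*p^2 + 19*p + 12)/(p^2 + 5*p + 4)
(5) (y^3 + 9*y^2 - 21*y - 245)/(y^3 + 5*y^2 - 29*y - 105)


(1) = (x^2 + 9)/(x^2 - 4*x)
(2) = (b^2 - 1)/(b - 6)
(3) = (n - 3)/(n + 4)
(4) = p + 3
(5) = (y + 7)/(y + 3)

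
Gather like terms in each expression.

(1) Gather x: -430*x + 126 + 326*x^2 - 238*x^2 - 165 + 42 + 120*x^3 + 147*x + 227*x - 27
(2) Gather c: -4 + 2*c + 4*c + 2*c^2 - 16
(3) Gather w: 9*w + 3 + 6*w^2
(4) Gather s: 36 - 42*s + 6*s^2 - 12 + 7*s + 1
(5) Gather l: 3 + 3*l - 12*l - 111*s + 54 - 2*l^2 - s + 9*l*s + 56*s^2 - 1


(1) = 120*x^3 + 88*x^2 - 56*x - 24
(2) = 2*c^2 + 6*c - 20
(3) = 6*w^2 + 9*w + 3
(4) = 6*s^2 - 35*s + 25
(5) = -2*l^2 + l*(9*s - 9) + 56*s^2 - 112*s + 56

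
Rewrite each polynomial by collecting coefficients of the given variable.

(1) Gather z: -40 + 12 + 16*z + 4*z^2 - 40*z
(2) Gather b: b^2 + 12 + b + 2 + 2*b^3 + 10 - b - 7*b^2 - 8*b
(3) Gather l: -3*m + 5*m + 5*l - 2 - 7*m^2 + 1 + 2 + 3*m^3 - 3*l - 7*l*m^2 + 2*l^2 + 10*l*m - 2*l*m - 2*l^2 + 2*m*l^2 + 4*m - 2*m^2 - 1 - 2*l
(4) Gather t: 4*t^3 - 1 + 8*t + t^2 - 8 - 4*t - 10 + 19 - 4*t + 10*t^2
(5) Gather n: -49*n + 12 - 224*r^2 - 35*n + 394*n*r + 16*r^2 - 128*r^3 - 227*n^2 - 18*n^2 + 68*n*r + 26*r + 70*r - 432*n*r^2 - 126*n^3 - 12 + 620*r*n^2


(1) = 4*z^2 - 24*z - 28
(2) = 2*b^3 - 6*b^2 - 8*b + 24
(3) = 2*l^2*m + l*(-7*m^2 + 8*m) + 3*m^3 - 9*m^2 + 6*m
(4) = 4*t^3 + 11*t^2
(5) = -126*n^3 + n^2*(620*r - 245) + n*(-432*r^2 + 462*r - 84) - 128*r^3 - 208*r^2 + 96*r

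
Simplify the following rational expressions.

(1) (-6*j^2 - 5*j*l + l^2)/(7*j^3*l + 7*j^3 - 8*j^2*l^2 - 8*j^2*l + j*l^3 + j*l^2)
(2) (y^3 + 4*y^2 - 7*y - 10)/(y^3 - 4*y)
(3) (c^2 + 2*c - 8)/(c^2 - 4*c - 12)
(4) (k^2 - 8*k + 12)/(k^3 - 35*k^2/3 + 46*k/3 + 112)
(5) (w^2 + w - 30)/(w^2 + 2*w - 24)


(1) = (-6*j^2 - 5*j*l + l^2)/(7*j^3*l + 7*j^3 - 8*j^2*l^2 - 8*j^2*l + j*l^3 + j*l^2)
(2) = (y^2 + 6*y + 5)/(y^2 + 2*y)
(3) = (c^2 + 2*c - 8)/(c^2 - 4*c - 12)
(4) = (3*k - 6)/(3*k^2 - 17*k - 56)
(5) = (w - 5)/(w - 4)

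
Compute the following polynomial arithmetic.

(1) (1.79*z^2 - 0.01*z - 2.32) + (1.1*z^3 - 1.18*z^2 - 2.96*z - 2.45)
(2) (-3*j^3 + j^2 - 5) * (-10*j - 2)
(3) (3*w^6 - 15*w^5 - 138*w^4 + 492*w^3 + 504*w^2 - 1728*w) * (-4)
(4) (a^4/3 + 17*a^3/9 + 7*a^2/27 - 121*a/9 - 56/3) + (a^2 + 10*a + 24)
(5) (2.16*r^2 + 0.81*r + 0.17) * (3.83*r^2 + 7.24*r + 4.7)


(1) = 1.1*z^3 + 0.61*z^2 - 2.97*z - 4.77
(2) = 30*j^4 - 4*j^3 - 2*j^2 + 50*j + 10
(3) = -12*w^6 + 60*w^5 + 552*w^4 - 1968*w^3 - 2016*w^2 + 6912*w
(4) = a^4/3 + 17*a^3/9 + 34*a^2/27 - 31*a/9 + 16/3
(5) = 8.2728*r^4 + 18.7407*r^3 + 16.6675*r^2 + 5.0378*r + 0.799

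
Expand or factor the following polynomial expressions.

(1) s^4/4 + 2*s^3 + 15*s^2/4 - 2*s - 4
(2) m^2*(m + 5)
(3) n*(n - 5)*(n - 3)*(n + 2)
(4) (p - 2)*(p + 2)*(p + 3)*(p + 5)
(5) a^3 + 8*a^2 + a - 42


(1) = (s/4 + 1)*(s - 1)*(s + 1)*(s + 4)
(2) = m^3 + 5*m^2
(3) = n^4 - 6*n^3 - n^2 + 30*n
(4) = p^4 + 8*p^3 + 11*p^2 - 32*p - 60
(5) = (a - 2)*(a + 3)*(a + 7)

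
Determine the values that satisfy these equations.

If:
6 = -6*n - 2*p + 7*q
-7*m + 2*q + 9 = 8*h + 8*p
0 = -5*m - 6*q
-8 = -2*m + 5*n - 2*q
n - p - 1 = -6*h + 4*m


Then:
h = 4559/5464
m = 507/683
n = -1059/683
p = -1403/2732
q = -845/1366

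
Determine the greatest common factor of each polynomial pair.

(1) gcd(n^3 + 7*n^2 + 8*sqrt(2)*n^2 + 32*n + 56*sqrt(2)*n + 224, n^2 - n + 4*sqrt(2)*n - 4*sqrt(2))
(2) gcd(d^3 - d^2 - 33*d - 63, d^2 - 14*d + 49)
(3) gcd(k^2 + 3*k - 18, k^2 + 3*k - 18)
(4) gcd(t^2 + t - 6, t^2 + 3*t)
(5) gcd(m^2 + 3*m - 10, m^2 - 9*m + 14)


(1) = gcd((n + 7)*(n + 4*sqrt(2))^2, (n - 1)*(n + 4*sqrt(2))) = n + 4*sqrt(2)
(2) = d - 7
(3) = k^2 + 3*k - 18
(4) = t + 3
(5) = m - 2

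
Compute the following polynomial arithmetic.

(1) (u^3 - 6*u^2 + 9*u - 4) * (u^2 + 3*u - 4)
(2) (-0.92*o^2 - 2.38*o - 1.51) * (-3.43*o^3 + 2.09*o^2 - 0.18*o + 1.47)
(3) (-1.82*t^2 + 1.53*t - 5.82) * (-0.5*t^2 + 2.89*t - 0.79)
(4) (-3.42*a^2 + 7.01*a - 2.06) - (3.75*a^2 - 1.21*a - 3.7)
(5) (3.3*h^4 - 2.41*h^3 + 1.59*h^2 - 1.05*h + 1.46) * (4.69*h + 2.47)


(1) = u^5 - 3*u^4 - 13*u^3 + 47*u^2 - 48*u + 16
(2) = 3.1556*o^5 + 6.2406*o^4 + 0.3707*o^3 - 4.0799*o^2 - 3.2268*o - 2.2197
(3) = 0.91*t^4 - 6.0248*t^3 + 8.7695*t^2 - 18.0285*t + 4.5978
(4) = -7.17*a^2 + 8.22*a + 1.64
(5) = 15.477*h^5 - 3.1519*h^4 + 1.5044*h^3 - 0.9972*h^2 + 4.2539*h + 3.6062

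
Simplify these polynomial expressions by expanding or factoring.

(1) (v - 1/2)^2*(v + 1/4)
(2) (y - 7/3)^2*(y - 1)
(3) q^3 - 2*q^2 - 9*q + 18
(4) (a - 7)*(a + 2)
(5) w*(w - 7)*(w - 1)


(1) = v^3 - 3*v^2/4 + 1/16
(2) = y^3 - 17*y^2/3 + 91*y/9 - 49/9
(3) = (q - 3)*(q - 2)*(q + 3)
(4) = a^2 - 5*a - 14
(5) = w^3 - 8*w^2 + 7*w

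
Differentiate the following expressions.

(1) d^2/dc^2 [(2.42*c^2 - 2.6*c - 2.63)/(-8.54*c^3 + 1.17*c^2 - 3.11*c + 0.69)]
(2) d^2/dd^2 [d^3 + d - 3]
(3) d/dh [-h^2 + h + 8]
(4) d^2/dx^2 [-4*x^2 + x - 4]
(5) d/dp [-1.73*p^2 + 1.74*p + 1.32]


(1) = (-352.988944*c^6 + 1137.73296*c^5 + 2531.491704*c^4 - 768.69814*c^3 + 636.27969*c^2 + 22.972662*c + 55.483204)/(622.835864*c^9 - 255.989916*c^8 + 715.523046*c^7 - 339.017013*c^6 + 301.937091*c^5 - 146.73861*c^4 + 57.342131*c^3 - 21.692358*c^2 + 4.442013*c - 0.328509)
(2) = 6*d
(3) = 1 - 2*h
(4) = -8
(5) = 1.74 - 3.46*p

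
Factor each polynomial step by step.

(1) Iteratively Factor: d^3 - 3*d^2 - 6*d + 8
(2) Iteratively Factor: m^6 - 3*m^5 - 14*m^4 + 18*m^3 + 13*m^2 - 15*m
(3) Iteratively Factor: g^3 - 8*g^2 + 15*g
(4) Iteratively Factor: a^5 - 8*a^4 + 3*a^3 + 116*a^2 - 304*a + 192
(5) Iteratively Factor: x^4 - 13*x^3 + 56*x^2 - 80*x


(1) = (d + 2)*(d^2 - 5*d + 4) = (d - 4)*(d + 2)*(d - 1)
(2) = (m)*(m^5 - 3*m^4 - 14*m^3 + 18*m^2 + 13*m - 15) = m*(m + 3)*(m^4 - 6*m^3 + 4*m^2 + 6*m - 5) = m*(m - 1)*(m + 3)*(m^3 - 5*m^2 - m + 5) = m*(m - 1)^2*(m + 3)*(m^2 - 4*m - 5) = m*(m - 5)*(m - 1)^2*(m + 3)*(m + 1)
(3) = (g - 5)*(g^2 - 3*g) = g*(g - 5)*(g - 3)
(4) = (a - 1)*(a^4 - 7*a^3 - 4*a^2 + 112*a - 192) = (a - 1)*(a + 4)*(a^3 - 11*a^2 + 40*a - 48) = (a - 3)*(a - 1)*(a + 4)*(a^2 - 8*a + 16) = (a - 4)*(a - 3)*(a - 1)*(a + 4)*(a - 4)
(5) = (x - 4)*(x^3 - 9*x^2 + 20*x) = (x - 5)*(x - 4)*(x^2 - 4*x) = (x - 5)*(x - 4)^2*(x)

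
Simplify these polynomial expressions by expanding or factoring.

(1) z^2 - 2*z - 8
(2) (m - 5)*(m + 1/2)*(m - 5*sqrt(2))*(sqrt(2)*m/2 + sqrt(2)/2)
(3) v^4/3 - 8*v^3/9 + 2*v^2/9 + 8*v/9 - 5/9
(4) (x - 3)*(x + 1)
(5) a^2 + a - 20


(1) = (z - 4)*(z + 2)
(2) = sqrt(2)*m^4/2 - 5*m^3 - 7*sqrt(2)*m^3/4 - 7*sqrt(2)*m^2/2 + 35*m^2/2 - 5*sqrt(2)*m/4 + 35*m + 25/2
(3) = (v/3 + 1/3)*(v - 5/3)*(v - 1)^2
(4) = x^2 - 2*x - 3
(5) = (a - 4)*(a + 5)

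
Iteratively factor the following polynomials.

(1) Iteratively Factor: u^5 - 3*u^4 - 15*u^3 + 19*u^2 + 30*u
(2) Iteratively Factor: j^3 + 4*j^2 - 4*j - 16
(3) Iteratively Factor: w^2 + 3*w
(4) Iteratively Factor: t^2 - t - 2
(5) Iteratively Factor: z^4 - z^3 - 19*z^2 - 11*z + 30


(1) = (u)*(u^4 - 3*u^3 - 15*u^2 + 19*u + 30) = u*(u + 3)*(u^3 - 6*u^2 + 3*u + 10) = u*(u - 5)*(u + 3)*(u^2 - u - 2) = u*(u - 5)*(u + 1)*(u + 3)*(u - 2)
(2) = (j - 2)*(j^2 + 6*j + 8) = (j - 2)*(j + 2)*(j + 4)
(3) = (w + 3)*(w)
(4) = (t + 1)*(t - 2)
(5) = (z + 3)*(z^3 - 4*z^2 - 7*z + 10) = (z + 2)*(z + 3)*(z^2 - 6*z + 5) = (z - 5)*(z + 2)*(z + 3)*(z - 1)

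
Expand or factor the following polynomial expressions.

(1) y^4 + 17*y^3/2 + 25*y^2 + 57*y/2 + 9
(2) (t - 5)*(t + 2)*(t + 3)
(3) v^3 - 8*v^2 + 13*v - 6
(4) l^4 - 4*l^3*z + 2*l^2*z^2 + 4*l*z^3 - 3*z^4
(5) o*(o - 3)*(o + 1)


(1) = (y + 1/2)*(y + 2)*(y + 3)^2
(2) = t^3 - 19*t - 30
(3) = (v - 6)*(v - 1)^2
(4) = (l - 3*z)*(l - z)^2*(l + z)
(5) = o^3 - 2*o^2 - 3*o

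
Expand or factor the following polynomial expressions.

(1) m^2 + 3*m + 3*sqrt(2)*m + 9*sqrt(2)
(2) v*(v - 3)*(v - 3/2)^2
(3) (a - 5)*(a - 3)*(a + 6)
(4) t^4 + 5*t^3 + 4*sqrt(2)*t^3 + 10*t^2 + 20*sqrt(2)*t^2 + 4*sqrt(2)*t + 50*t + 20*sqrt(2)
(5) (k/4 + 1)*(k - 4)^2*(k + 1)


(1) = (m + 3)*(m + 3*sqrt(2))
(2) = v^4 - 6*v^3 + 45*v^2/4 - 27*v/4
(3) = a^3 - 2*a^2 - 33*a + 90
(4) = (t + 5)*(t + sqrt(2))^2*(t + 2*sqrt(2))
(5) = k^4/4 - 3*k^3/4 - 5*k^2 + 12*k + 16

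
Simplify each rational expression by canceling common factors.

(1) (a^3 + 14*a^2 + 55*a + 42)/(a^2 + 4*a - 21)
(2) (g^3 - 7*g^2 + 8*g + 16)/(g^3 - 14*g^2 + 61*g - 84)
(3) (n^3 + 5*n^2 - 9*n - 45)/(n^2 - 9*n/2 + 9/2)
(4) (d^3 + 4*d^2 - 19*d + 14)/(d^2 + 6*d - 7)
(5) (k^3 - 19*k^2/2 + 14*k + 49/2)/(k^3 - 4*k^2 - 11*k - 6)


(1) = (a^2 + 7*a + 6)/(a - 3)
(2) = (g^2 - 3*g - 4)/(g^2 - 10*g + 21)
(3) = (2*n^2 + 16*n + 30)/(2*n - 3)
(4) = d - 2
(5) = (2*k^2 - 21*k + 49)/(2*k^2 - 10*k - 12)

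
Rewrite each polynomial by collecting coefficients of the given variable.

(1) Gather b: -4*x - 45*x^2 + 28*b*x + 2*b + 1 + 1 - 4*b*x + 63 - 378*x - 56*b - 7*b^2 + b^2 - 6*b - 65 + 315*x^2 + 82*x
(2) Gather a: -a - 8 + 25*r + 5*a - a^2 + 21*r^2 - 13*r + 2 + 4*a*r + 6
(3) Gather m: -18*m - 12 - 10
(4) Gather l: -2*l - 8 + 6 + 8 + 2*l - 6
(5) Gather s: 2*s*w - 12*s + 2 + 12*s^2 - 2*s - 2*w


(1) = -6*b^2 + b*(24*x - 60) + 270*x^2 - 300*x
(2) = -a^2 + a*(4*r + 4) + 21*r^2 + 12*r
(3) = -18*m - 22
(4) = 0
(5) = 12*s^2 + s*(2*w - 14) - 2*w + 2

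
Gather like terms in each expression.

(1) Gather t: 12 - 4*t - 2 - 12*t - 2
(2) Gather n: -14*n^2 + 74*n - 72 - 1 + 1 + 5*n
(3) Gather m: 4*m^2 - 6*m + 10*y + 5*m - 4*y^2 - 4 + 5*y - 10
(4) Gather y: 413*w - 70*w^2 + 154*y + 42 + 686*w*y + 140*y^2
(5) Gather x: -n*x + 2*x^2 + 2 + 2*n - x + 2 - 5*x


(1) = 8 - 16*t
(2) = -14*n^2 + 79*n - 72
(3) = 4*m^2 - m - 4*y^2 + 15*y - 14
(4) = -70*w^2 + 413*w + 140*y^2 + y*(686*w + 154) + 42
(5) = 2*n + 2*x^2 + x*(-n - 6) + 4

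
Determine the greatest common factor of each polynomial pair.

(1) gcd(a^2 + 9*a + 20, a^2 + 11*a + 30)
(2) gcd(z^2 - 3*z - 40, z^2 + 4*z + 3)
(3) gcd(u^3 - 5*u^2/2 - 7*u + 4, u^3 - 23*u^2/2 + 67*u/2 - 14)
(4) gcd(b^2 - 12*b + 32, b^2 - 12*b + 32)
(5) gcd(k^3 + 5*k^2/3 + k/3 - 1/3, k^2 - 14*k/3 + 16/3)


(1) = gcd((a + 4)*(a + 5), (a + 5)*(a + 6)) = a + 5
(2) = gcd((z - 8)*(z + 5), (z + 1)*(z + 3)) = 1
(3) = gcd((u - 4)*(u - 1/2)*(u + 2), (u - 7)*(u - 4)*(u - 1/2)) = u^2 - 9*u/2 + 2
(4) = b^2 - 12*b + 32
(5) = gcd((k - 1/3)*(k + 1)^2, (k - 8/3)*(k - 2)) = 1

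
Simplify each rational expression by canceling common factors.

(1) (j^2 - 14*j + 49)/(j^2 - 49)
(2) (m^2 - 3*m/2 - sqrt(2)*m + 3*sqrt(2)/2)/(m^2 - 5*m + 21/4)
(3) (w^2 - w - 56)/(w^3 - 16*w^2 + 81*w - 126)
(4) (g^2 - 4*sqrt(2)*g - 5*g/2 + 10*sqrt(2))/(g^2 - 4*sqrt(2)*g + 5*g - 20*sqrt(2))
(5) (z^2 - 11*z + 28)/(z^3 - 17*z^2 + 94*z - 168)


(1) = (j - 7)/(j + 7)
(2) = (8*m - 8*sqrt(2))/(8*m - 28)
(3) = (w^2 - w - 56)/(w^3 - 16*w^2 + 81*w - 126)
(4) = (2*g - 5)/(2*g + 10)
(5) = 1/(z - 6)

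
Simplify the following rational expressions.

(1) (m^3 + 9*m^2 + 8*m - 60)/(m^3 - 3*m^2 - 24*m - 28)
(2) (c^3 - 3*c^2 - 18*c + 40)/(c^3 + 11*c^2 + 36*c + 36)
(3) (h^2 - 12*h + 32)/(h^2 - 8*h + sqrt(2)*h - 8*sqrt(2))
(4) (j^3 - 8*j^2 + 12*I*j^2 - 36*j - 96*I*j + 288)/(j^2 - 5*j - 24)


(1) = (m^3 + 9*m^2 + 8*m - 60)/(m^3 - 3*m^2 - 24*m - 28)
(2) = (c^3 - 3*c^2 - 18*c + 40)/(c^3 + 11*c^2 + 36*c + 36)
(3) = (h - 4)/(h + sqrt(2))
(4) = (j^2 + 12*I*j - 36)/(j + 3)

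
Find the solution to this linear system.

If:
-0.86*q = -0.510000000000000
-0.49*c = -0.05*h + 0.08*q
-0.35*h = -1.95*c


Then:
c = -0.22
h = -1.25
q = 0.59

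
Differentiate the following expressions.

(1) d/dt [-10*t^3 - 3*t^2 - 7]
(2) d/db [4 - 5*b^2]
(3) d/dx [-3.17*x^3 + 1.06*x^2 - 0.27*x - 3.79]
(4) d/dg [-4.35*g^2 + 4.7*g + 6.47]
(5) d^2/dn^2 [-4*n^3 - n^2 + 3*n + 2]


(1) = 6*t*(-5*t - 1)
(2) = -10*b
(3) = -9.51*x^2 + 2.12*x - 0.27
(4) = 4.7 - 8.7*g
(5) = -24*n - 2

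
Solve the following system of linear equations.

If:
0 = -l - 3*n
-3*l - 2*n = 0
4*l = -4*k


Then:
k = 0
l = 0
n = 0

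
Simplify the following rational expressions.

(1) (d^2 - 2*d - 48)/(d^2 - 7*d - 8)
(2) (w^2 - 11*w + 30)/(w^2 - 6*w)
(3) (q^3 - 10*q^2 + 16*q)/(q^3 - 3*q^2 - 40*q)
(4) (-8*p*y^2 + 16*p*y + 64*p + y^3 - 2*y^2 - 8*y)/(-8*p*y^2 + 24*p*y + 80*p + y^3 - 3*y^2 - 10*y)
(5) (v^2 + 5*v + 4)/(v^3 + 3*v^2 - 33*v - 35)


(1) = (d + 6)/(d + 1)
(2) = (w - 5)/w
(3) = (q - 2)/(q + 5)
(4) = (y - 4)/(y - 5)
(5) = (v + 4)/(v^2 + 2*v - 35)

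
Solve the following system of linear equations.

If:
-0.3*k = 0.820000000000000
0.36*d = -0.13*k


Then:
d = 0.99
k = -2.73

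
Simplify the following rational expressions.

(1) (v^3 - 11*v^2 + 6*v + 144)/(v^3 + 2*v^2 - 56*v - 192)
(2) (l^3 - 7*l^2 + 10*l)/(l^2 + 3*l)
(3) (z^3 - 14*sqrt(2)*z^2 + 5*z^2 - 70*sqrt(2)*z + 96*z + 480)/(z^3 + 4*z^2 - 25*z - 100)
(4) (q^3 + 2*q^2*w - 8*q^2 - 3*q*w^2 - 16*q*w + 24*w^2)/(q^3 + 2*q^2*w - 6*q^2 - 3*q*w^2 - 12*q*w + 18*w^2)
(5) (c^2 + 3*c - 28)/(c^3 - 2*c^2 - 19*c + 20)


(1) = (v^2 - 3*v - 18)/(v^2 + 10*v + 24)
(2) = (l^2 - 7*l + 10)/(l + 3)
(3) = (z^2 - 14*sqrt(2)*z + 96)/(z^2 - z - 20)
(4) = (q - 8)/(q - 6)
(5) = (c^2 + 3*c - 28)/(c^3 - 2*c^2 - 19*c + 20)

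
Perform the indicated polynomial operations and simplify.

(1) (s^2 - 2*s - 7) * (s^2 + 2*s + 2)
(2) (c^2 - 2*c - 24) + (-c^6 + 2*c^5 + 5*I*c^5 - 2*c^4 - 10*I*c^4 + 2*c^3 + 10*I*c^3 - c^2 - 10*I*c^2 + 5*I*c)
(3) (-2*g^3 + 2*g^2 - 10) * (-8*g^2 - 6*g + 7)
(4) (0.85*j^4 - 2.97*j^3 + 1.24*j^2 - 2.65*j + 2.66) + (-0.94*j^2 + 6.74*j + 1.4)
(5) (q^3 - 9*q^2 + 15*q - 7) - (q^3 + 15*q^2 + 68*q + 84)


(1) = s^4 - 9*s^2 - 18*s - 14
(2) = -c^6 + 2*c^5 + 5*I*c^5 - 2*c^4 - 10*I*c^4 + 2*c^3 + 10*I*c^3 - 10*I*c^2 - 2*c + 5*I*c - 24
(3) = 16*g^5 - 4*g^4 - 26*g^3 + 94*g^2 + 60*g - 70
(4) = 0.85*j^4 - 2.97*j^3 + 0.3*j^2 + 4.09*j + 4.06
(5) = -24*q^2 - 53*q - 91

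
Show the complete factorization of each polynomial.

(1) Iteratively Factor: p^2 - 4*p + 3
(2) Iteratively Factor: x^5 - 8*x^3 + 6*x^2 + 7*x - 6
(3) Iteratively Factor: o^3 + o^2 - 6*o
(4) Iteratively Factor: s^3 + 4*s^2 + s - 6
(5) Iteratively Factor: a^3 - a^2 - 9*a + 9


(1) = (p - 1)*(p - 3)
(2) = (x + 3)*(x^4 - 3*x^3 + x^2 + 3*x - 2) = (x + 1)*(x + 3)*(x^3 - 4*x^2 + 5*x - 2) = (x - 2)*(x + 1)*(x + 3)*(x^2 - 2*x + 1) = (x - 2)*(x - 1)*(x + 1)*(x + 3)*(x - 1)
(3) = (o)*(o^2 + o - 6) = o*(o + 3)*(o - 2)
(4) = (s + 2)*(s^2 + 2*s - 3) = (s - 1)*(s + 2)*(s + 3)
(5) = (a - 3)*(a^2 + 2*a - 3) = (a - 3)*(a - 1)*(a + 3)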